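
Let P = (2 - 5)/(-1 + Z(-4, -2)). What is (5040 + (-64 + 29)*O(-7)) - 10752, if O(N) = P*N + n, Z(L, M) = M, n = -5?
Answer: -5292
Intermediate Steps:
P = 1 (P = (2 - 5)/(-1 - 2) = -3/(-3) = -3*(-⅓) = 1)
O(N) = -5 + N (O(N) = 1*N - 5 = N - 5 = -5 + N)
(5040 + (-64 + 29)*O(-7)) - 10752 = (5040 + (-64 + 29)*(-5 - 7)) - 10752 = (5040 - 35*(-12)) - 10752 = (5040 + 420) - 10752 = 5460 - 10752 = -5292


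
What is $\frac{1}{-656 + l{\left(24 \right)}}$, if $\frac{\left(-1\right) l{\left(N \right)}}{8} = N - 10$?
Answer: $- \frac{1}{768} \approx -0.0013021$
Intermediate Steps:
$l{\left(N \right)} = 80 - 8 N$ ($l{\left(N \right)} = - 8 \left(N - 10\right) = - 8 \left(-10 + N\right) = 80 - 8 N$)
$\frac{1}{-656 + l{\left(24 \right)}} = \frac{1}{-656 + \left(80 - 192\right)} = \frac{1}{-656 - 112} = \frac{1}{-768} = - \frac{1}{768}$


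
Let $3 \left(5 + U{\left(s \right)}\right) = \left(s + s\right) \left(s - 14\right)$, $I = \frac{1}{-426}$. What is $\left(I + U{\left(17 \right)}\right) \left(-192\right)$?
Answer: $- \frac{395296}{71} \approx -5567.5$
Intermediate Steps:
$I = - \frac{1}{426} \approx -0.0023474$
$U{\left(s \right)} = -5 + \frac{2 s \left(-14 + s\right)}{3}$ ($U{\left(s \right)} = -5 + \frac{\left(s + s\right) \left(s - 14\right)}{3} = -5 + \frac{2 s \left(-14 + s\right)}{3}$)
$\left(I + U{\left(17 \right)}\right) \left(-192\right) = \left(- \frac{1}{426} - \left(\frac{491}{3} - \frac{578}{3}\right)\right) \left(-192\right) = \left(- \frac{1}{426} - -29\right) \left(-192\right) = \left(- \frac{1}{426} + 29\right) \left(-192\right) = \frac{12353}{426} \left(-192\right) = - \frac{395296}{71}$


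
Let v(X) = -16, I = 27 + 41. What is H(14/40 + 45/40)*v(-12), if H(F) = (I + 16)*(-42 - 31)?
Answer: 98112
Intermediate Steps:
I = 68
H(F) = -6132 (H(F) = (68 + 16)*(-42 - 31) = 84*(-73) = -6132)
H(14/40 + 45/40)*v(-12) = -6132*(-16) = 98112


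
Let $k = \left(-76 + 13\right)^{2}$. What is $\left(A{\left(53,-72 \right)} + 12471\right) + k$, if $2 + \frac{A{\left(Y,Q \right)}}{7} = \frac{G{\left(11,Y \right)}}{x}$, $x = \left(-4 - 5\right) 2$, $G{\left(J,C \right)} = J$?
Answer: $\frac{295591}{18} \approx 16422.0$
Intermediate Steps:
$x = -18$ ($x = \left(-9\right) 2 = -18$)
$k = 3969$ ($k = \left(-63\right)^{2} = 3969$)
$A{\left(Y,Q \right)} = - \frac{329}{18}$ ($A{\left(Y,Q \right)} = -14 + 7 \frac{11}{-18} = -14 + 7 \cdot 11 \left(- \frac{1}{18}\right) = -14 + 7 \left(- \frac{11}{18}\right) = -14 - \frac{77}{18} = - \frac{329}{18}$)
$\left(A{\left(53,-72 \right)} + 12471\right) + k = \left(- \frac{329}{18} + 12471\right) + 3969 = \frac{224149}{18} + 3969 = \frac{295591}{18}$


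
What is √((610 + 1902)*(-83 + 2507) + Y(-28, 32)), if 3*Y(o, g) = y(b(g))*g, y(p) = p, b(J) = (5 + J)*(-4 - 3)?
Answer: 4*√3423558/3 ≈ 2467.0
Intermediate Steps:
b(J) = -35 - 7*J (b(J) = (5 + J)*(-7) = -35 - 7*J)
Y(o, g) = g*(-35 - 7*g)/3 (Y(o, g) = ((-35 - 7*g)*g)/3 = (g*(-35 - 7*g))/3 = g*(-35 - 7*g)/3)
√((610 + 1902)*(-83 + 2507) + Y(-28, 32)) = √((610 + 1902)*(-83 + 2507) - 7/3*32*(5 + 32)) = √(2512*2424 - 7/3*32*37) = √(6089088 - 8288/3) = √(18258976/3) = 4*√3423558/3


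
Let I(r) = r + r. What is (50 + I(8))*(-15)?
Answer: -990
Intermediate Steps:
I(r) = 2*r
(50 + I(8))*(-15) = (50 + 2*8)*(-15) = (50 + 16)*(-15) = 66*(-15) = -990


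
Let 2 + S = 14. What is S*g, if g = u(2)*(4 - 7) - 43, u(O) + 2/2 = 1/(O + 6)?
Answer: -969/2 ≈ -484.50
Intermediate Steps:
u(O) = -1 + 1/(6 + O) (u(O) = -1 + 1/(O + 6) = -1 + 1/(6 + O))
g = -323/8 (g = ((-5 - 1*2)/(6 + 2))*(4 - 7) - 43 = ((-5 - 2)/8)*(-3) - 43 = ((⅛)*(-7))*(-3) - 43 = -7/8*(-3) - 43 = 21/8 - 43 = -323/8 ≈ -40.375)
S = 12 (S = -2 + 14 = 12)
S*g = 12*(-323/8) = -969/2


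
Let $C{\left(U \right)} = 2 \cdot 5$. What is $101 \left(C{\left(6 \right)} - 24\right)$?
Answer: $-1414$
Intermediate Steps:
$C{\left(U \right)} = 10$
$101 \left(C{\left(6 \right)} - 24\right) = 101 \left(10 - 24\right) = 101 \left(-14\right) = -1414$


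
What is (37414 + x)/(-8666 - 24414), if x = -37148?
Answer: -133/16540 ≈ -0.0080411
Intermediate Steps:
(37414 + x)/(-8666 - 24414) = (37414 - 37148)/(-8666 - 24414) = 266/(-33080) = 266*(-1/33080) = -133/16540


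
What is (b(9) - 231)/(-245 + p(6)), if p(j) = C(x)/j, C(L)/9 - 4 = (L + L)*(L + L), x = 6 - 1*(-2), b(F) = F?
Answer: -222/145 ≈ -1.5310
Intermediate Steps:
x = 8 (x = 6 + 2 = 8)
C(L) = 36 + 36*L² (C(L) = 36 + 9*((L + L)*(L + L)) = 36 + 9*((2*L)*(2*L)) = 36 + 9*(4*L²) = 36 + 36*L²)
p(j) = 2340/j (p(j) = (36 + 36*8²)/j = (36 + 36*64)/j = (36 + 2304)/j = 2340/j)
(b(9) - 231)/(-245 + p(6)) = (9 - 231)/(-245 + 2340/6) = -222/(-245 + 2340*(⅙)) = -222/(-245 + 390) = -222/145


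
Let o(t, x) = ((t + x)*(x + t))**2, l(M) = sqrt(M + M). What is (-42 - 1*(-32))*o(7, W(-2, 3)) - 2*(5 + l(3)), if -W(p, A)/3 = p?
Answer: -285620 - 2*sqrt(6) ≈ -2.8563e+5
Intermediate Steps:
l(M) = sqrt(2)*sqrt(M) (l(M) = sqrt(2*M) = sqrt(2)*sqrt(M))
W(p, A) = -3*p
o(t, x) = (t + x)**4 (o(t, x) = ((t + x)*(t + x))**2 = ((t + x)**2)**2 = (t + x)**4)
(-42 - 1*(-32))*o(7, W(-2, 3)) - 2*(5 + l(3)) = (-42 - 1*(-32))*(7 - 3*(-2))**4 - 2*(5 + sqrt(2)*sqrt(3)) = (-42 + 32)*(7 + 6)**4 - 2*(5 + sqrt(6)) = -10*13**4 + (-10 - 2*sqrt(6)) = -10*28561 + (-10 - 2*sqrt(6)) = -285610 + (-10 - 2*sqrt(6)) = -285620 - 2*sqrt(6)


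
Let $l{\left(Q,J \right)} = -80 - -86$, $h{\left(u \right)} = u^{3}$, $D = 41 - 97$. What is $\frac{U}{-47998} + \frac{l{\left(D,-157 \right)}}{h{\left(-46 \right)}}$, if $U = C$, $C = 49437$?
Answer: $- \frac{1203071955}{1167983332} \approx -1.03$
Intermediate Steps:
$D = -56$
$l{\left(Q,J \right)} = 6$ ($l{\left(Q,J \right)} = -80 + 86 = 6$)
$U = 49437$
$\frac{U}{-47998} + \frac{l{\left(D,-157 \right)}}{h{\left(-46 \right)}} = \frac{49437}{-47998} + \frac{6}{\left(-46\right)^{3}} = 49437 \left(- \frac{1}{47998}\right) + \frac{6}{-97336} = - \frac{49437}{47998} + 6 \left(- \frac{1}{97336}\right) = - \frac{49437}{47998} - \frac{3}{48668} = - \frac{1203071955}{1167983332}$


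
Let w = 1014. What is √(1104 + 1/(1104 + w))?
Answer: √4952462214/2118 ≈ 33.227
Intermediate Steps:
√(1104 + 1/(1104 + w)) = √(1104 + 1/(1104 + 1014)) = √(1104 + 1/2118) = √(2338273/2118) = √4952462214/2118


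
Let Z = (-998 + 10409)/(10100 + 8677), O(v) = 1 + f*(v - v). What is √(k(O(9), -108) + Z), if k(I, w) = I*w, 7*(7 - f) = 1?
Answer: I*√4211274265/6259 ≈ 10.368*I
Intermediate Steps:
f = 48/7 (f = 7 - ⅐*1 = 7 - ⅐ = 48/7 ≈ 6.8571)
O(v) = 1 (O(v) = 1 + 48*(v - v)/7 = 1 + (48/7)*0 = 1 + 0 = 1)
Z = 3137/6259 (Z = 9411/18777 = 9411*(1/18777) = 3137/6259 ≈ 0.50120)
√(k(O(9), -108) + Z) = √(1*(-108) + 3137/6259) = √(-108 + 3137/6259) = √(-672835/6259) = I*√4211274265/6259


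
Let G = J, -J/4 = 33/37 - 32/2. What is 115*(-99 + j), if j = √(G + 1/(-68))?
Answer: -11385 + 115*√95614919/1258 ≈ -10491.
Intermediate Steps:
J = 2236/37 (J = -4*(33/37 - 32/2) = -4*(33*(1/37) - 32*½) = -4*(33/37 - 16) = -4*(-559/37) = 2236/37 ≈ 60.432)
G = 2236/37 ≈ 60.432
j = √95614919/1258 (j = √(2236/37 + 1/(-68)) = √(2236/37 - 1/68) = √(152011/2516) = √95614919/1258 ≈ 7.7729)
115*(-99 + j) = 115*(-99 + √95614919/1258) = -11385 + 115*√95614919/1258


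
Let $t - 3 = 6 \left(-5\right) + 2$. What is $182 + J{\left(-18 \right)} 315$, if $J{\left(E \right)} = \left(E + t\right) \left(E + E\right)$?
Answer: $487802$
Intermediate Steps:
$t = -25$ ($t = 3 + \left(6 \left(-5\right) + 2\right) = 3 + \left(-30 + 2\right) = 3 - 28 = -25$)
$J{\left(E \right)} = 2 E \left(-25 + E\right)$ ($J{\left(E \right)} = \left(E - 25\right) \left(E + E\right) = \left(-25 + E\right) 2 E = 2 E \left(-25 + E\right)$)
$182 + J{\left(-18 \right)} 315 = 182 + 2 \left(-18\right) \left(-25 - 18\right) 315 = 182 + 2 \left(-18\right) \left(-43\right) 315 = 182 + 1548 \cdot 315 = 182 + 487620 = 487802$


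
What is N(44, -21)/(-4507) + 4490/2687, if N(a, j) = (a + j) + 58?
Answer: 20018783/12110309 ≈ 1.6530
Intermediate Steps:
N(a, j) = 58 + a + j
N(44, -21)/(-4507) + 4490/2687 = (58 + 44 - 21)/(-4507) + 4490/2687 = 81*(-1/4507) + 4490*(1/2687) = -81/4507 + 4490/2687 = 20018783/12110309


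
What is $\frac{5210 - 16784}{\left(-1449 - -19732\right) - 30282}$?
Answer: $\frac{11574}{11999} \approx 0.96458$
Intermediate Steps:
$\frac{5210 - 16784}{\left(-1449 - -19732\right) - 30282} = - \frac{11574}{\left(-1449 + 19732\right) - 30282} = - \frac{11574}{18283 - 30282} = - \frac{11574}{-11999} = \left(-11574\right) \left(- \frac{1}{11999}\right) = \frac{11574}{11999}$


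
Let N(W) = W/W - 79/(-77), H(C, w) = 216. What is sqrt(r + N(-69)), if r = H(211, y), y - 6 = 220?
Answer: 2*sqrt(323169)/77 ≈ 14.766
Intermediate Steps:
y = 226 (y = 6 + 220 = 226)
N(W) = 156/77 (N(W) = 1 - 79*(-1/77) = 1 + 79/77 = 156/77)
r = 216
sqrt(r + N(-69)) = sqrt(216 + 156/77) = sqrt(16788/77) = 2*sqrt(323169)/77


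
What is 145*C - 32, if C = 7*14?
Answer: 14178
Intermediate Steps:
C = 98
145*C - 32 = 145*98 - 32 = 14210 - 32 = 14178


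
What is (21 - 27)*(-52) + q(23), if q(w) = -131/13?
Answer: 3925/13 ≈ 301.92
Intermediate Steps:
q(w) = -131/13 (q(w) = -131*1/13 = -131/13)
(21 - 27)*(-52) + q(23) = (21 - 27)*(-52) - 131/13 = -6*(-52) - 131/13 = 312 - 131/13 = 3925/13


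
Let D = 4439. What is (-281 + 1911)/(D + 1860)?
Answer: 1630/6299 ≈ 0.25877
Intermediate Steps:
(-281 + 1911)/(D + 1860) = (-281 + 1911)/(4439 + 1860) = 1630/6299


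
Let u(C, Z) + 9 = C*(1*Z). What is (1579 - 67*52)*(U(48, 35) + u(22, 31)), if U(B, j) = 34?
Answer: -1346835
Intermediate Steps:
u(C, Z) = -9 + C*Z (u(C, Z) = -9 + C*(1*Z) = -9 + C*Z)
(1579 - 67*52)*(U(48, 35) + u(22, 31)) = (1579 - 67*52)*(34 + (-9 + 22*31)) = (1579 - 3484)*(34 + (-9 + 682)) = -1905*(34 + 673) = -1905*707 = -1346835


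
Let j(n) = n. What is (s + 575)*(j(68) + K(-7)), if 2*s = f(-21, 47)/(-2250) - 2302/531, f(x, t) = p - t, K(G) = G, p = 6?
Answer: 3092484853/88500 ≈ 34943.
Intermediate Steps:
f(x, t) = 6 - t
s = -191027/88500 (s = ((6 - 1*47)/(-2250) - 2302/531)/2 = ((6 - 47)*(-1/2250) - 2302*1/531)/2 = (-41*(-1/2250) - 2302/531)/2 = (41/2250 - 2302/531)/2 = (½)*(-191027/44250) = -191027/88500 ≈ -2.1585)
(s + 575)*(j(68) + K(-7)) = (-191027/88500 + 575)*(68 - 7) = (50696473/88500)*61 = 3092484853/88500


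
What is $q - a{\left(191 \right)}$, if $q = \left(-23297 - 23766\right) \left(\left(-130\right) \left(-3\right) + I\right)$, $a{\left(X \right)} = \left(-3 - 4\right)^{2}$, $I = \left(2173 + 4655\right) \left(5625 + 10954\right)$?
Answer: $-5327616407575$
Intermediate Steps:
$I = 113201412$ ($I = 6828 \cdot 16579 = 113201412$)
$a{\left(X \right)} = 49$ ($a{\left(X \right)} = \left(-7\right)^{2} = 49$)
$q = -5327616407526$ ($q = \left(-23297 - 23766\right) \left(\left(-130\right) \left(-3\right) + 113201412\right) = - 47063 \left(390 + 113201412\right) = \left(-47063\right) 113201802 = -5327616407526$)
$q - a{\left(191 \right)} = -5327616407526 - 49 = -5327616407575$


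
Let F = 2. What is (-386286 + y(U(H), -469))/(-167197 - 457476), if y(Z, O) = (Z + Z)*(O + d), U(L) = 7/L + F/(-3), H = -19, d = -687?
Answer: 21881894/35606361 ≈ 0.61455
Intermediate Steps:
U(L) = -⅔ + 7/L (U(L) = 7/L + 2/(-3) = 7/L + 2*(-⅓) = 7/L - ⅔ = -⅔ + 7/L)
y(Z, O) = 2*Z*(-687 + O) (y(Z, O) = (Z + Z)*(O - 687) = (2*Z)*(-687 + O) = 2*Z*(-687 + O))
(-386286 + y(U(H), -469))/(-167197 - 457476) = (-386286 + 2*(-⅔ + 7/(-19))*(-687 - 469))/(-167197 - 457476) = (-386286 + 2*(-⅔ + 7*(-1/19))*(-1156))/(-624673) = (-386286 + 2*(-⅔ - 7/19)*(-1156))*(-1/624673) = (-386286 + 2*(-59/57)*(-1156))*(-1/624673) = (-386286 + 136408/57)*(-1/624673) = -21881894/57*(-1/624673) = 21881894/35606361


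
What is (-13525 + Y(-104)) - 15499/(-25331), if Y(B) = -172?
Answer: -346943208/25331 ≈ -13696.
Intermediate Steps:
(-13525 + Y(-104)) - 15499/(-25331) = (-13525 - 172) - 15499/(-25331) = -13697 - 15499*(-1/25331) = -13697 + 15499/25331 = -346943208/25331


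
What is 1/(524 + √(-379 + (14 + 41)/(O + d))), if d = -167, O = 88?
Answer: 10349/5430375 - I*√592421/10860750 ≈ 0.0019058 - 7.0869e-5*I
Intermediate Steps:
1/(524 + √(-379 + (14 + 41)/(O + d))) = 1/(524 + √(-379 + (14 + 41)/(88 - 167))) = 1/(524 + √(-379 + 55/(-79))) = 1/(524 + √(-379 + 55*(-1/79))) = 1/(524 + √(-379 - 55/79)) = 1/(524 + √(-29996/79)) = 1/(524 + 2*I*√592421/79)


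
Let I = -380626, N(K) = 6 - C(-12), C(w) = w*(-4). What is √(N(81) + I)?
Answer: 2*I*√95167 ≈ 616.98*I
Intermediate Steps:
C(w) = -4*w
N(K) = -42 (N(K) = 6 - (-4)*(-12) = 6 - 1*48 = 6 - 48 = -42)
√(N(81) + I) = √(-42 - 380626) = √(-380668) = 2*I*√95167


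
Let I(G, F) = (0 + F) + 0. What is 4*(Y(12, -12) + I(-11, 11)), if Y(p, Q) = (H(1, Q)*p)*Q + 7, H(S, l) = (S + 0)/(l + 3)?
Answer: 136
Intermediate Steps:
H(S, l) = S/(3 + l)
I(G, F) = F (I(G, F) = F + 0 = F)
Y(p, Q) = 7 + Q*p/(3 + Q) (Y(p, Q) = ((1/(3 + Q))*p)*Q + 7 = (p/(3 + Q))*Q + 7 = Q*p/(3 + Q) + 7 = 7 + Q*p/(3 + Q))
4*(Y(12, -12) + I(-11, 11)) = 4*((21 + 7*(-12) - 12*12)/(3 - 12) + 11) = 4*((21 - 84 - 144)/(-9) + 11) = 4*(-⅑*(-207) + 11) = 4*(23 + 11) = 4*34 = 136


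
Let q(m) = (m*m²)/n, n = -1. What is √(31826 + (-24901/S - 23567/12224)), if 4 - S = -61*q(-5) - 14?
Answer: 7*√88570609528592999/11678504 ≈ 178.38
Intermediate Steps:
q(m) = -m³ (q(m) = (m*m²)/(-1) = m³*(-1) = -m³)
S = 7643 (S = 4 - (-(-61)*(-5)³ - 14) = 4 - (-(-61)*(-125) - 14) = 4 - (-61*125 - 14) = 4 - (-7625 - 14) = 4 - 1*(-7639) = 4 + 7639 = 7643)
√(31826 + (-24901/S - 23567/12224)) = √(31826 + (-24901/7643 - 23567/12224)) = √(31826 - 484512405/93428032) = √(2972956034027/93428032) = 7*√88570609528592999/11678504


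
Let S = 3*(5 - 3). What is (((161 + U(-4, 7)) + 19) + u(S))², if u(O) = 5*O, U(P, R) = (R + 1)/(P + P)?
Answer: 43681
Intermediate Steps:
U(P, R) = (1 + R)/(2*P) (U(P, R) = (1 + R)/((2*P)) = (1 + R)*(1/(2*P)) = (1 + R)/(2*P))
S = 6 (S = 3*2 = 6)
(((161 + U(-4, 7)) + 19) + u(S))² = (((161 + (½)*(1 + 7)/(-4)) + 19) + 5*6)² = (((161 + (½)*(-¼)*8) + 19) + 30)² = (((161 - 1) + 19) + 30)² = ((160 + 19) + 30)² = (179 + 30)² = 209² = 43681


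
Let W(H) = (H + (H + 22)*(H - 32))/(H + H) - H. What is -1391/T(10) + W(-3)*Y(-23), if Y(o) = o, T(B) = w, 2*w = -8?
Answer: -27383/12 ≈ -2281.9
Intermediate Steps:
w = -4 (w = (½)*(-8) = -4)
T(B) = -4
W(H) = -H + (H + (-32 + H)*(22 + H))/(2*H) (W(H) = (H + (22 + H)*(-32 + H))/((2*H)) - H = (H + (-32 + H)*(22 + H))*(1/(2*H)) - H = (H + (-32 + H)*(22 + H))/(2*H) - H = -H + (H + (-32 + H)*(22 + H))/(2*H))
-1391/T(10) + W(-3)*Y(-23) = -1391/(-4) + ((½)*(-704 - 1*(-3)*(9 - 3))/(-3))*(-23) = -1391*(-¼) + ((½)*(-⅓)*(-704 - 1*(-3)*6))*(-23) = 1391/4 + ((½)*(-⅓)*(-704 + 18))*(-23) = 1391/4 + ((½)*(-⅓)*(-686))*(-23) = 1391/4 + (343/3)*(-23) = 1391/4 - 7889/3 = -27383/12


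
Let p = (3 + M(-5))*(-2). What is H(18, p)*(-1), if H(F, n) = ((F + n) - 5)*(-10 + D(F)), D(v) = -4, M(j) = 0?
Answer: 98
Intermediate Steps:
p = -6 (p = (3 + 0)*(-2) = 3*(-2) = -6)
H(F, n) = 70 - 14*F - 14*n (H(F, n) = ((F + n) - 5)*(-10 - 4) = (-5 + F + n)*(-14) = 70 - 14*F - 14*n)
H(18, p)*(-1) = (70 - 14*18 - 14*(-6))*(-1) = (70 - 252 + 84)*(-1) = -98*(-1) = 98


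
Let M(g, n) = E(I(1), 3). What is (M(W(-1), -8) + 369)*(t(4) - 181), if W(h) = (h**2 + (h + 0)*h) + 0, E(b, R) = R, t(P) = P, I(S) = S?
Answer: -65844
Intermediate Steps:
W(h) = 2*h**2 (W(h) = (h**2 + h*h) + 0 = (h**2 + h**2) + 0 = 2*h**2 + 0 = 2*h**2)
M(g, n) = 3
(M(W(-1), -8) + 369)*(t(4) - 181) = (3 + 369)*(4 - 181) = 372*(-177) = -65844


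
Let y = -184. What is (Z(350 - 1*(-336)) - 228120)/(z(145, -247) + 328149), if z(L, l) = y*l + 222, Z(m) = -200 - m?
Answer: -229006/373819 ≈ -0.61261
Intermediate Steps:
z(L, l) = 222 - 184*l (z(L, l) = -184*l + 222 = 222 - 184*l)
(Z(350 - 1*(-336)) - 228120)/(z(145, -247) + 328149) = ((-200 - (350 - 1*(-336))) - 228120)/((222 - 184*(-247)) + 328149) = ((-200 - (350 + 336)) - 228120)/((222 + 45448) + 328149) = ((-200 - 1*686) - 228120)/(45670 + 328149) = ((-200 - 686) - 228120)/373819 = (-886 - 228120)*(1/373819) = -229006*1/373819 = -229006/373819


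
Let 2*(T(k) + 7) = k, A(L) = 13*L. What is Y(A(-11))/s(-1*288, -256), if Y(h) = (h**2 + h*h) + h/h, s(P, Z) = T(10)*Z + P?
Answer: 40899/224 ≈ 182.58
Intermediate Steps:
T(k) = -7 + k/2
s(P, Z) = P - 2*Z (s(P, Z) = (-7 + (1/2)*10)*Z + P = (-7 + 5)*Z + P = -2*Z + P = P - 2*Z)
Y(h) = 1 + 2*h**2 (Y(h) = (h**2 + h**2) + 1 = 2*h**2 + 1 = 1 + 2*h**2)
Y(A(-11))/s(-1*288, -256) = (1 + 2*(13*(-11))**2)/(-1*288 - 2*(-256)) = (1 + 2*(-143)**2)/(-288 + 512) = (1 + 2*20449)/224 = (1 + 40898)*(1/224) = 40899*(1/224) = 40899/224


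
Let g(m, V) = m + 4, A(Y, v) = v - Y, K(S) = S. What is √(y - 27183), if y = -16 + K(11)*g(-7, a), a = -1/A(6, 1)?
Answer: 4*I*√1702 ≈ 165.02*I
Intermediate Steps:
a = ⅕ (a = -1/(1 - 1*6) = -1/(1 - 6) = -1/(-5) = -1*(-⅕) = ⅕ ≈ 0.20000)
g(m, V) = 4 + m
y = -49 (y = -16 + 11*(4 - 7) = -16 + 11*(-3) = -16 - 33 = -49)
√(y - 27183) = √(-49 - 27183) = √(-27232) = 4*I*√1702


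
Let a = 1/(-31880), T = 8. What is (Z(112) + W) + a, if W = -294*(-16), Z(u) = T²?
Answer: 152003839/31880 ≈ 4768.0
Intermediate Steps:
Z(u) = 64 (Z(u) = 8² = 64)
W = 4704
a = -1/31880 ≈ -3.1368e-5
(Z(112) + W) + a = (64 + 4704) - 1/31880 = 4768 - 1/31880 = 152003839/31880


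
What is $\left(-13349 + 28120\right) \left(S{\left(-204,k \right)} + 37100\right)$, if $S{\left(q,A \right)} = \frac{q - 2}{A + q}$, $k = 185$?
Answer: $\frac{10415120726}{19} \approx 5.4816 \cdot 10^{8}$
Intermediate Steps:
$S{\left(q,A \right)} = \frac{-2 + q}{A + q}$
$\left(-13349 + 28120\right) \left(S{\left(-204,k \right)} + 37100\right) = \left(-13349 + 28120\right) \left(\frac{-2 - 204}{185 - 204} + 37100\right) = 14771 \left(\frac{1}{-19} \left(-206\right) + 37100\right) = 14771 \left(\left(- \frac{1}{19}\right) \left(-206\right) + 37100\right) = 14771 \left(\frac{206}{19} + 37100\right) = 14771 \cdot \frac{705106}{19} = \frac{10415120726}{19}$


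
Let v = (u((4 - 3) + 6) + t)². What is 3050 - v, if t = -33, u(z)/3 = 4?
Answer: 2609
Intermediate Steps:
u(z) = 12 (u(z) = 3*4 = 12)
v = 441 (v = (12 - 33)² = (-21)² = 441)
3050 - v = 3050 - 1*441 = 3050 - 441 = 2609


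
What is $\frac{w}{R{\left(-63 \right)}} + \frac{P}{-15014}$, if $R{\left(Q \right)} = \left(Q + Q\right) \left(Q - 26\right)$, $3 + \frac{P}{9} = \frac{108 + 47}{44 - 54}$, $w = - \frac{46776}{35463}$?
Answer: $\frac{21837257263}{1990266259716} \approx 0.010972$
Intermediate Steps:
$w = - \frac{15592}{11821}$ ($w = \left(-46776\right) \frac{1}{35463} = - \frac{15592}{11821} \approx -1.319$)
$P = - \frac{333}{2}$ ($P = -27 + 9 \frac{108 + 47}{44 - 54} = -27 + 9 \frac{155}{-10} = -27 + 9 \cdot 155 \left(- \frac{1}{10}\right) = -27 + 9 \left(- \frac{31}{2}\right) = -27 - \frac{279}{2} = - \frac{333}{2} \approx -166.5$)
$R{\left(Q \right)} = 2 Q \left(-26 + Q\right)$
$\frac{w}{R{\left(-63 \right)}} + \frac{P}{-15014} = - \frac{15592}{11821 \cdot 2 \left(-63\right) \left(-26 - 63\right)} - \frac{333}{2 \left(-15014\right)} = - \frac{15592}{11821 \cdot 2 \left(-63\right) \left(-89\right)} - - \frac{333}{30028} = - \frac{15592}{11821 \cdot 11214} + \frac{333}{30028} = \left(- \frac{15592}{11821}\right) \frac{1}{11214} + \frac{333}{30028} = - \frac{7796}{66280347} + \frac{333}{30028} = \frac{21837257263}{1990266259716}$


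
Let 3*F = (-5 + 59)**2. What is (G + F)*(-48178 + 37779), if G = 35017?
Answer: -374249611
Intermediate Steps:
F = 972 (F = (-5 + 59)**2/3 = (1/3)*54**2 = (1/3)*2916 = 972)
(G + F)*(-48178 + 37779) = (35017 + 972)*(-48178 + 37779) = 35989*(-10399) = -374249611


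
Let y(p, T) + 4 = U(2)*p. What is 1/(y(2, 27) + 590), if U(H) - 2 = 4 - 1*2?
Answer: 1/594 ≈ 0.0016835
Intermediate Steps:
U(H) = 4 (U(H) = 2 + (4 - 1*2) = 2 + (4 - 2) = 2 + 2 = 4)
y(p, T) = -4 + 4*p
1/(y(2, 27) + 590) = 1/((-4 + 4*2) + 590) = 1/((-4 + 8) + 590) = 1/(4 + 590) = 1/594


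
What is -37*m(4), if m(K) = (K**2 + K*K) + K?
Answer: -1332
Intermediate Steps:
m(K) = K + 2*K**2 (m(K) = (K**2 + K**2) + K = 2*K**2 + K = K + 2*K**2)
-37*m(4) = -148*(1 + 2*4) = -148*(1 + 8) = -148*9 = -37*36 = -1332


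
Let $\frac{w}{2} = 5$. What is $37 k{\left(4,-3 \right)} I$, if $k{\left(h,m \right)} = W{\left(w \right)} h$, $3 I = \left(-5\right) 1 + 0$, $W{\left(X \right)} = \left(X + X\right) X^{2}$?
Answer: $- \frac{1480000}{3} \approx -4.9333 \cdot 10^{5}$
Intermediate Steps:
$w = 10$ ($w = 2 \cdot 5 = 10$)
$W{\left(X \right)} = 2 X^{3}$ ($W{\left(X \right)} = 2 X X^{2} = 2 X^{3}$)
$I = - \frac{5}{3}$ ($I = \frac{\left(-5\right) 1 + 0}{3} = \frac{-5 + 0}{3} = \frac{1}{3} \left(-5\right) = - \frac{5}{3} \approx -1.6667$)
$k{\left(h,m \right)} = 2000 h$ ($k{\left(h,m \right)} = 2 \cdot 10^{3} h = 2 \cdot 1000 h = 2000 h$)
$37 k{\left(4,-3 \right)} I = 37 \cdot 2000 \cdot 4 \left(- \frac{5}{3}\right) = 37 \cdot 8000 \left(- \frac{5}{3}\right) = 296000 \left(- \frac{5}{3}\right) = - \frac{1480000}{3}$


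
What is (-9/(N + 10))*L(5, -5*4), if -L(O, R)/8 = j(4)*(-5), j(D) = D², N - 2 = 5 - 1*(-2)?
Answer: -5760/19 ≈ -303.16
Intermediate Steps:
N = 9 (N = 2 + (5 - 1*(-2)) = 2 + (5 + 2) = 2 + 7 = 9)
L(O, R) = 640 (L(O, R) = -8*4²*(-5) = -128*(-5) = -8*(-80) = 640)
(-9/(N + 10))*L(5, -5*4) = -9/(9 + 10)*640 = -9/19*640 = -5760/19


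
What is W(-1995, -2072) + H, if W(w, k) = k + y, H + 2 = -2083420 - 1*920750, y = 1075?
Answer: -3005169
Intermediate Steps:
H = -3004172 (H = -2 + (-2083420 - 1*920750) = -2 + (-2083420 - 920750) = -2 - 3004170 = -3004172)
W(w, k) = 1075 + k (W(w, k) = k + 1075 = 1075 + k)
W(-1995, -2072) + H = (1075 - 2072) - 3004172 = -997 - 3004172 = -3005169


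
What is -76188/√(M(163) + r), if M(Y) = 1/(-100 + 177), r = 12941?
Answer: -38094*√76727266/498229 ≈ -669.73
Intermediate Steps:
M(Y) = 1/77
-76188/√(M(163) + r) = -76188/√(1/77 + 12941) = -76188*√76727266/996458 = -38094*√76727266/498229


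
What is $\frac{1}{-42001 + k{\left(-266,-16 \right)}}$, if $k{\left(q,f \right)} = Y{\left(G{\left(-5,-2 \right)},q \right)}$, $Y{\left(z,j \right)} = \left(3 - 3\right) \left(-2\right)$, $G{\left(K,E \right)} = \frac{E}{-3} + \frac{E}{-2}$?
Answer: $- \frac{1}{42001} \approx -2.3809 \cdot 10^{-5}$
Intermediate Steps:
$G{\left(K,E \right)} = - \frac{5 E}{6}$ ($G{\left(K,E \right)} = E \left(- \frac{1}{3}\right) + E \left(- \frac{1}{2}\right) = - \frac{E}{3} - \frac{E}{2} = - \frac{5 E}{6}$)
$Y{\left(z,j \right)} = 0$ ($Y{\left(z,j \right)} = 0 \left(-2\right) = 0$)
$k{\left(q,f \right)} = 0$
$\frac{1}{-42001 + k{\left(-266,-16 \right)}} = \frac{1}{-42001 + 0} = \frac{1}{-42001} = - \frac{1}{42001}$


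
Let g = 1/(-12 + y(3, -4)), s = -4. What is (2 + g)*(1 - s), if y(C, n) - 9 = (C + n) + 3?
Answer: 5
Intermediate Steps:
y(C, n) = 12 + C + n (y(C, n) = 9 + ((C + n) + 3) = 9 + (3 + C + n) = 12 + C + n)
g = -1 (g = 1/(-12 + (12 + 3 - 4)) = 1/(-12 + 11) = 1/(-1) = -1)
(2 + g)*(1 - s) = (2 - 1)*(1 - 1*(-4)) = 1*(1 + 4) = 1*5 = 5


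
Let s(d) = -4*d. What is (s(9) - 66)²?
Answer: 10404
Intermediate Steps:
(s(9) - 66)² = (-4*9 - 66)² = (-36 - 66)² = (-102)² = 10404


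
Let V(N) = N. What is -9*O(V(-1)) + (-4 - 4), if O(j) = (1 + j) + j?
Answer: 1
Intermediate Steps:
O(j) = 1 + 2*j
-9*O(V(-1)) + (-4 - 4) = -9*(1 + 2*(-1)) + (-4 - 4) = -9*(1 - 2) - 8 = -9*(-1) - 8 = 9 - 8 = 1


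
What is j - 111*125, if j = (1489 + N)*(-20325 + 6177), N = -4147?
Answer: 37591509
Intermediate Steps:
j = 37605384 (j = (1489 - 4147)*(-20325 + 6177) = -2658*(-14148) = 37605384)
j - 111*125 = 37605384 - 111*125 = 37605384 - 1*13875 = 37605384 - 13875 = 37591509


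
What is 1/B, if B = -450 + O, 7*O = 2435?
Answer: -7/715 ≈ -0.0097902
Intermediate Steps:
O = 2435/7 (O = (⅐)*2435 = 2435/7 ≈ 347.86)
B = -715/7 (B = -450 + 2435/7 = -715/7 ≈ -102.14)
1/B = 1/(-715/7) = -7/715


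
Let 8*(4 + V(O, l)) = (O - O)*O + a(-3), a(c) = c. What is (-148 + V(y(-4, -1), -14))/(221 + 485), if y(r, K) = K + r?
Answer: -1219/5648 ≈ -0.21583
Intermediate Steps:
V(O, l) = -35/8 (V(O, l) = -4 + ((O - O)*O - 3)/8 = -4 + (0*O - 3)/8 = -4 + (0 - 3)/8 = -4 + (⅛)*(-3) = -4 - 3/8 = -35/8)
(-148 + V(y(-4, -1), -14))/(221 + 485) = (-148 - 35/8)/(221 + 485) = -1219/8/706 = -1219/8*1/706 = -1219/5648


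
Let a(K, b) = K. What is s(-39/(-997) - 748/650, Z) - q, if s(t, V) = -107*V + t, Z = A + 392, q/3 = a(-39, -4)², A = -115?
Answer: -11082663253/324025 ≈ -34203.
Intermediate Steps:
q = 4563 (q = 3*(-39)² = 3*1521 = 4563)
Z = 277 (Z = -115 + 392 = 277)
s(t, V) = t - 107*V
s(-39/(-997) - 748/650, Z) - q = ((-39/(-997) - 748/650) - 107*277) - 1*4563 = ((-39*(-1/997) - 748*1/650) - 29639) - 4563 = ((39/997 - 374/325) - 29639) - 4563 = (-360203/324025 - 29639) - 4563 = -9604137178/324025 - 4563 = -11082663253/324025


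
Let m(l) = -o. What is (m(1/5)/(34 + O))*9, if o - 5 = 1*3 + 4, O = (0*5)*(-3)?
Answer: -54/17 ≈ -3.1765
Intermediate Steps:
O = 0 (O = 0*(-3) = 0)
o = 12 (o = 5 + (1*3 + 4) = 5 + (3 + 4) = 5 + 7 = 12)
m(l) = -12 (m(l) = -1*12 = -12)
(m(1/5)/(34 + O))*9 = -12/(34 + 0)*9 = -12/34*9 = -12*1/34*9 = -6/17*9 = -54/17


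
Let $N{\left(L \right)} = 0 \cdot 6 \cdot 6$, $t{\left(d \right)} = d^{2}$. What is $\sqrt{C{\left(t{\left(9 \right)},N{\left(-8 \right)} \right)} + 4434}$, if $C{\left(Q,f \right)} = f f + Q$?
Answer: $\sqrt{4515} \approx 67.194$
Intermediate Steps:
$N{\left(L \right)} = 0$ ($N{\left(L \right)} = 0 \cdot 6 = 0$)
$C{\left(Q,f \right)} = Q + f^{2}$ ($C{\left(Q,f \right)} = f^{2} + Q = Q + f^{2}$)
$\sqrt{C{\left(t{\left(9 \right)},N{\left(-8 \right)} \right)} + 4434} = \sqrt{\left(9^{2} + 0^{2}\right) + 4434} = \sqrt{\left(81 + 0\right) + 4434} = \sqrt{81 + 4434} = \sqrt{4515}$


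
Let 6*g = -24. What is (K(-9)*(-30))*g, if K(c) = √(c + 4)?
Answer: 120*I*√5 ≈ 268.33*I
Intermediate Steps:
K(c) = √(4 + c)
g = -4 (g = (⅙)*(-24) = -4)
(K(-9)*(-30))*g = (√(4 - 9)*(-30))*(-4) = (√(-5)*(-30))*(-4) = ((I*√5)*(-30))*(-4) = -30*I*√5*(-4) = 120*I*√5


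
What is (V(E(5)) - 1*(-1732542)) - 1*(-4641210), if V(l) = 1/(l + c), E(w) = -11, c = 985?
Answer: 6208034449/974 ≈ 6.3738e+6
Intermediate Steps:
V(l) = 1/(985 + l) (V(l) = 1/(l + 985) = 1/(985 + l))
(V(E(5)) - 1*(-1732542)) - 1*(-4641210) = (1/(985 - 11) - 1*(-1732542)) - 1*(-4641210) = (1/974 + 1732542) + 4641210 = 1687495909/974 + 4641210 = 6208034449/974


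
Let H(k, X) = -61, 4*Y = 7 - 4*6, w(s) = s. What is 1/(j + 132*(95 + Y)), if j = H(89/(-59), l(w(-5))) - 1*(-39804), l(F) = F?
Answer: 1/51722 ≈ 1.9334e-5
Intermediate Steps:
Y = -17/4 (Y = (7 - 4*6)/4 = (7 - 24)/4 = (1/4)*(-17) = -17/4 ≈ -4.2500)
j = 39743 (j = -61 - 1*(-39804) = -61 + 39804 = 39743)
1/(j + 132*(95 + Y)) = 1/(39743 + 132*(95 - 17/4)) = 1/(39743 + 132*(363/4)) = 1/(39743 + 11979) = 1/51722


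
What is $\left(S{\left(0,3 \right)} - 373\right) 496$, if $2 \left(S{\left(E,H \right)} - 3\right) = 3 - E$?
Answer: $-182776$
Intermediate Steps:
$S{\left(E,H \right)} = \frac{9}{2} - \frac{E}{2}$ ($S{\left(E,H \right)} = 3 + \frac{3 - E}{2} = 3 - \left(- \frac{3}{2} + \frac{E}{2}\right) = \frac{9}{2} - \frac{E}{2}$)
$\left(S{\left(0,3 \right)} - 373\right) 496 = \left(\left(\frac{9}{2} - 0\right) - 373\right) 496 = \left(\left(\frac{9}{2} + 0\right) - 373\right) 496 = \left(\frac{9}{2} - 373\right) 496 = \left(- \frac{737}{2}\right) 496 = -182776$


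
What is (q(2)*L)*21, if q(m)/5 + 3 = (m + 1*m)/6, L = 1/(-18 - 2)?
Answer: 49/4 ≈ 12.250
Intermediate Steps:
L = -1/20 (L = 1/(-20) = -1/20 ≈ -0.050000)
q(m) = -15 + 5*m/3 (q(m) = -15 + 5*((m + 1*m)/6) = -15 + 5*((m + m)*(⅙)) = -15 + 5*((2*m)*(⅙)) = -15 + 5*(m/3) = -15 + 5*m/3)
(q(2)*L)*21 = ((-15 + (5/3)*2)*(-1/20))*21 = ((-15 + 10/3)*(-1/20))*21 = -35/3*(-1/20)*21 = (7/12)*21 = 49/4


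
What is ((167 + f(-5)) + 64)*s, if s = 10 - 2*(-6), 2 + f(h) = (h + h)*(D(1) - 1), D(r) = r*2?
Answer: 4818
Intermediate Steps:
D(r) = 2*r
f(h) = -2 + 2*h (f(h) = -2 + (h + h)*(2*1 - 1) = -2 + (2*h)*(2 - 1) = -2 + (2*h)*1 = -2 + 2*h)
s = 22 (s = 10 + 12 = 22)
((167 + f(-5)) + 64)*s = ((167 + (-2 + 2*(-5))) + 64)*22 = ((167 + (-2 - 10)) + 64)*22 = ((167 - 12) + 64)*22 = (155 + 64)*22 = 219*22 = 4818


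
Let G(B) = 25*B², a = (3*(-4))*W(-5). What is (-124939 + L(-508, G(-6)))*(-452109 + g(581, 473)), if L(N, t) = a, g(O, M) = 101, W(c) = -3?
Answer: 56457155224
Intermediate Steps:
a = 36 (a = (3*(-4))*(-3) = -12*(-3) = 36)
L(N, t) = 36
(-124939 + L(-508, G(-6)))*(-452109 + g(581, 473)) = (-124939 + 36)*(-452109 + 101) = -124903*(-452008) = 56457155224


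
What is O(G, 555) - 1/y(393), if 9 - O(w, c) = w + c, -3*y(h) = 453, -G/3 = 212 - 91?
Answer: -27632/151 ≈ -182.99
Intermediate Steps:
G = -363 (G = -3*(212 - 91) = -3*121 = -363)
y(h) = -151 (y(h) = -⅓*453 = -151)
O(w, c) = 9 - c - w (O(w, c) = 9 - (w + c) = 9 - (c + w) = 9 + (-c - w) = 9 - c - w)
O(G, 555) - 1/y(393) = (9 - 1*555 - 1*(-363)) - 1/(-151) = (9 - 555 + 363) - 1*(-1/151) = -183 + 1/151 = -27632/151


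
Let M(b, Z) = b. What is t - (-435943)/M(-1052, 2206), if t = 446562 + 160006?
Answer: 637673593/1052 ≈ 6.0615e+5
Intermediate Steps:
t = 606568
t - (-435943)/M(-1052, 2206) = 606568 - (-435943)/(-1052) = 606568 - (-435943)*(-1)/1052 = 606568 - 1*435943/1052 = 606568 - 435943/1052 = 637673593/1052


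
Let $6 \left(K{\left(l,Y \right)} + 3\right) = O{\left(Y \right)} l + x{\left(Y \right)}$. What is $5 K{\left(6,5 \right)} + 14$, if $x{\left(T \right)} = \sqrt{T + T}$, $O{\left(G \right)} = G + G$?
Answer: $49 + \frac{5 \sqrt{10}}{6} \approx 51.635$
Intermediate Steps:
$O{\left(G \right)} = 2 G$
$x{\left(T \right)} = \sqrt{2} \sqrt{T}$ ($x{\left(T \right)} = \sqrt{2 T} = \sqrt{2} \sqrt{T}$)
$K{\left(l,Y \right)} = -3 + \frac{Y l}{3} + \frac{\sqrt{2} \sqrt{Y}}{6}$ ($K{\left(l,Y \right)} = -3 + \frac{2 Y l + \sqrt{2} \sqrt{Y}}{6} = -3 + \frac{\sqrt{2} \sqrt{Y} + 2 Y l}{6} = -3 + \left(\frac{Y l}{3} + \frac{\sqrt{2} \sqrt{Y}}{6}\right) = -3 + \frac{Y l}{3} + \frac{\sqrt{2} \sqrt{Y}}{6}$)
$5 K{\left(6,5 \right)} + 14 = 5 \left(-3 + \frac{1}{3} \cdot 5 \cdot 6 + \frac{\sqrt{2} \sqrt{5}}{6}\right) + 14 = 5 \left(-3 + 10 + \frac{\sqrt{10}}{6}\right) + 14 = 5 \left(7 + \frac{\sqrt{10}}{6}\right) + 14 = \left(35 + \frac{5 \sqrt{10}}{6}\right) + 14 = 49 + \frac{5 \sqrt{10}}{6}$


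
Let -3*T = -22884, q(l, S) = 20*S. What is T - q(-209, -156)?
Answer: 10748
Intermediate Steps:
T = 7628 (T = -⅓*(-22884) = 7628)
T - q(-209, -156) = 7628 - 20*(-156) = 7628 - 1*(-3120) = 7628 + 3120 = 10748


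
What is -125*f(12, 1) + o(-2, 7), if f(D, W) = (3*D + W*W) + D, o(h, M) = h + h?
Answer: -6129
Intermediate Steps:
o(h, M) = 2*h
f(D, W) = W**2 + 4*D (f(D, W) = (3*D + W**2) + D = (W**2 + 3*D) + D = W**2 + 4*D)
-125*f(12, 1) + o(-2, 7) = -125*(1**2 + 4*12) + 2*(-2) = -125*(1 + 48) - 4 = -125*49 - 4 = -6125 - 4 = -6129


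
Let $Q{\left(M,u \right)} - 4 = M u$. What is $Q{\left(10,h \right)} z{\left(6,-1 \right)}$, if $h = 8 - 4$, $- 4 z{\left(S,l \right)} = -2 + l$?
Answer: $33$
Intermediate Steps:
$z{\left(S,l \right)} = \frac{1}{2} - \frac{l}{4}$ ($z{\left(S,l \right)} = - \frac{-2 + l}{4} = \frac{1}{2} - \frac{l}{4}$)
$h = 4$ ($h = 8 - 4 = 4$)
$Q{\left(M,u \right)} = 4 + M u$
$Q{\left(10,h \right)} z{\left(6,-1 \right)} = \left(4 + 10 \cdot 4\right) \left(\frac{1}{2} - - \frac{1}{4}\right) = \left(4 + 40\right) \left(\frac{1}{2} + \frac{1}{4}\right) = 44 \cdot \frac{3}{4} = 33$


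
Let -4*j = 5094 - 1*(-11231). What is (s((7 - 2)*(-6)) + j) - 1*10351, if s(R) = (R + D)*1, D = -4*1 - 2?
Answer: -57873/4 ≈ -14468.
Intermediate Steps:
D = -6 (D = -4 - 2 = -6)
j = -16325/4 (j = -(5094 - 1*(-11231))/4 = -(5094 + 11231)/4 = -¼*16325 = -16325/4 ≈ -4081.3)
s(R) = -6 + R (s(R) = (R - 6)*1 = (-6 + R)*1 = -6 + R)
(s((7 - 2)*(-6)) + j) - 1*10351 = ((-6 + (7 - 2)*(-6)) - 16325/4) - 1*10351 = ((-6 + 5*(-6)) - 16325/4) - 10351 = ((-6 - 30) - 16325/4) - 10351 = (-36 - 16325/4) - 10351 = -16469/4 - 10351 = -57873/4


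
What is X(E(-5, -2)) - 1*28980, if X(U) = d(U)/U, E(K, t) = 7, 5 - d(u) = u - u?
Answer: -202855/7 ≈ -28979.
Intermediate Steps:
d(u) = 5 (d(u) = 5 - (u - u) = 5 - 1*0 = 5 + 0 = 5)
X(U) = 5/U
X(E(-5, -2)) - 1*28980 = 5/7 - 1*28980 = 5*(1/7) - 28980 = 5/7 - 28980 = -202855/7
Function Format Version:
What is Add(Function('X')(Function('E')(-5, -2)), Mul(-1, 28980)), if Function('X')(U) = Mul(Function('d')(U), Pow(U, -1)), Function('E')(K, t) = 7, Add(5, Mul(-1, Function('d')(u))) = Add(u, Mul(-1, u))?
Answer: Rational(-202855, 7) ≈ -28979.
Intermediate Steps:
Function('d')(u) = 5 (Function('d')(u) = Add(5, Mul(-1, Add(u, Mul(-1, u)))) = Add(5, Mul(-1, 0)) = Add(5, 0) = 5)
Function('X')(U) = Mul(5, Pow(U, -1))
Add(Function('X')(Function('E')(-5, -2)), Mul(-1, 28980)) = Add(Mul(5, Pow(7, -1)), Mul(-1, 28980)) = Add(Mul(5, Rational(1, 7)), -28980) = Add(Rational(5, 7), -28980) = Rational(-202855, 7)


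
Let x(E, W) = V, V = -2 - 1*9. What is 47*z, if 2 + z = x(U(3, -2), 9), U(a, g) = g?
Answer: -611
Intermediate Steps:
V = -11 (V = -2 - 9 = -11)
x(E, W) = -11
z = -13 (z = -2 - 11 = -13)
47*z = 47*(-13) = -611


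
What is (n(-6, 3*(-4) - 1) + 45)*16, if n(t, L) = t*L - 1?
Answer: 1952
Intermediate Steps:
n(t, L) = -1 + L*t (n(t, L) = L*t - 1 = -1 + L*t)
(n(-6, 3*(-4) - 1) + 45)*16 = ((-1 + (3*(-4) - 1)*(-6)) + 45)*16 = ((-1 + (-12 - 1)*(-6)) + 45)*16 = ((-1 - 13*(-6)) + 45)*16 = ((-1 + 78) + 45)*16 = (77 + 45)*16 = 122*16 = 1952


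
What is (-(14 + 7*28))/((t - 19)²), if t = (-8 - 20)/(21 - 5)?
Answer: -3360/6889 ≈ -0.48773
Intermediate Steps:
t = -7/4 (t = -28/16 = -28*1/16 = -7/4 ≈ -1.7500)
(-(14 + 7*28))/((t - 19)²) = (-(14 + 7*28))/((-7/4 - 19)²) = (-(14 + 196))/((-83/4)²) = (-1*210)/(6889/16) = -210*16/6889 = -3360/6889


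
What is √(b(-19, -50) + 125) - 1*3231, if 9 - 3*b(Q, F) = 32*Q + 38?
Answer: -3231 + √318 ≈ -3213.2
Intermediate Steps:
b(Q, F) = -29/3 - 32*Q/3 (b(Q, F) = 3 - (32*Q + 38)/3 = 3 - (38 + 32*Q)/3 = 3 + (-38/3 - 32*Q/3) = -29/3 - 32*Q/3)
√(b(-19, -50) + 125) - 1*3231 = √((-29/3 - 32/3*(-19)) + 125) - 1*3231 = √((-29/3 + 608/3) + 125) - 3231 = √(193 + 125) - 3231 = √318 - 3231 = -3231 + √318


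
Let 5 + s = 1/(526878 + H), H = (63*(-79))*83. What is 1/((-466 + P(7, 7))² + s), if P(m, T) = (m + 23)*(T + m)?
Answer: 113787/240204358 ≈ 0.00047371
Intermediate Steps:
H = -413091 (H = -4977*83 = -413091)
P(m, T) = (23 + m)*(T + m)
s = -568934/113787 (s = -5 + 1/(526878 - 413091) = -5 + 1/113787 = -568934/113787 ≈ -5.0000)
1/((-466 + P(7, 7))² + s) = 1/((-466 + (7² + 23*7 + 23*7 + 7*7))² - 568934/113787) = 1/((-466 + (49 + 161 + 161 + 49))² - 568934/113787) = 1/((-466 + 420)² - 568934/113787) = 1/((-46)² - 568934/113787) = 1/(2116 - 568934/113787) = 1/(240204358/113787) = 113787/240204358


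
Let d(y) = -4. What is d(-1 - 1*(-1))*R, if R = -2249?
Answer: 8996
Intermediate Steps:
d(-1 - 1*(-1))*R = -4*(-2249) = 8996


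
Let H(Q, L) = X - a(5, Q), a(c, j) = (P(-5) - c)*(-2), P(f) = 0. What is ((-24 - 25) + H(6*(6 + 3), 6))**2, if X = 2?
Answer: 3249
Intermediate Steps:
a(c, j) = 2*c (a(c, j) = (0 - c)*(-2) = -c*(-2) = 2*c)
H(Q, L) = -8 (H(Q, L) = 2 - 2*5 = 2 - 1*10 = 2 - 10 = -8)
((-24 - 25) + H(6*(6 + 3), 6))**2 = ((-24 - 25) - 8)**2 = (-49 - 8)**2 = (-57)**2 = 3249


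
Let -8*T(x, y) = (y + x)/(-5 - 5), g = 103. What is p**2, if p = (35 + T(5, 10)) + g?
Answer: 4888521/256 ≈ 19096.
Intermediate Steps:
T(x, y) = x/80 + y/80 (T(x, y) = -(y + x)/(8*(-5 - 5)) = -(x + y)/(8*(-10)) = -(x + y)*(-1)/(8*10) = -(-x/10 - y/10)/8 = x/80 + y/80)
p = 2211/16 (p = (35 + ((1/80)*5 + (1/80)*10)) + 103 = (35 + (1/16 + 1/8)) + 103 = (35 + 3/16) + 103 = 563/16 + 103 = 2211/16 ≈ 138.19)
p**2 = (2211/16)**2 = 4888521/256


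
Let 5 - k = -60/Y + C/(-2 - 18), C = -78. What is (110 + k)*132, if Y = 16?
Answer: 75801/5 ≈ 15160.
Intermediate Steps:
k = 97/20 (k = 5 - (-60/16 - 78/(-2 - 18)) = 5 - (-60*1/16 - 78/(-20)) = 5 - (-15/4 - 78*(-1/20)) = 5 - (-15/4 + 39/10) = 5 - 1*3/20 = 5 - 3/20 = 97/20 ≈ 4.8500)
(110 + k)*132 = (110 + 97/20)*132 = (2297/20)*132 = 75801/5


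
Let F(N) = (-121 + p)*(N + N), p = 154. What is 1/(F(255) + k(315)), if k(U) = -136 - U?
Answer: 1/16379 ≈ 6.1054e-5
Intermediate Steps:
F(N) = 66*N (F(N) = (-121 + 154)*(N + N) = 33*(2*N) = 66*N)
1/(F(255) + k(315)) = 1/(66*255 + (-136 - 1*315)) = 1/(16830 + (-136 - 315)) = 1/(16830 - 451) = 1/16379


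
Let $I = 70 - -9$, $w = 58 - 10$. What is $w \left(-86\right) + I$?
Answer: $-4049$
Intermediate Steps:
$w = 48$
$I = 79$ ($I = 70 + 9 = 79$)
$w \left(-86\right) + I = 48 \left(-86\right) + 79 = -4128 + 79 = -4049$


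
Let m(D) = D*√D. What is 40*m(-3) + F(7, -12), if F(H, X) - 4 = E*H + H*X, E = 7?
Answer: -31 - 120*I*√3 ≈ -31.0 - 207.85*I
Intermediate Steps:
m(D) = D^(3/2)
F(H, X) = 4 + 7*H + H*X (F(H, X) = 4 + (7*H + H*X) = 4 + 7*H + H*X)
40*m(-3) + F(7, -12) = 40*(-3)^(3/2) + (4 + 7*7 + 7*(-12)) = 40*(-3*I*√3) + (4 + 49 - 84) = -120*I*√3 - 31 = -31 - 120*I*√3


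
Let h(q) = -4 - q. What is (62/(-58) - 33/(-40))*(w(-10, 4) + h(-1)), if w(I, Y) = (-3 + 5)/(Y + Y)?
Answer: 3113/4640 ≈ 0.67091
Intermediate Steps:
w(I, Y) = 1/Y (w(I, Y) = 2/((2*Y)) = 2*(1/(2*Y)) = 1/Y)
(62/(-58) - 33/(-40))*(w(-10, 4) + h(-1)) = (62/(-58) - 33/(-40))*(1/4 + (-4 - 1*(-1))) = (62*(-1/58) - 33*(-1/40))*(¼ + (-4 + 1)) = (-31/29 + 33/40)*(¼ - 3) = -283/1160*(-11/4) = 3113/4640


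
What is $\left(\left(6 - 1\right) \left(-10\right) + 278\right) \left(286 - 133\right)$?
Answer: $34884$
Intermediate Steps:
$\left(\left(6 - 1\right) \left(-10\right) + 278\right) \left(286 - 133\right) = \left(5 \left(-10\right) + 278\right) 153 = \left(-50 + 278\right) 153 = 228 \cdot 153 = 34884$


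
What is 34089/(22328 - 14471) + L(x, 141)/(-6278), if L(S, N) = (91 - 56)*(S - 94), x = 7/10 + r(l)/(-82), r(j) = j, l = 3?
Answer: 1637798548/337062681 ≈ 4.8590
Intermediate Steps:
x = 136/205 (x = 7/10 + 3/(-82) = 7*(⅒) + 3*(-1/82) = 7/10 - 3/82 = 136/205 ≈ 0.66341)
L(S, N) = -3290 + 35*S (L(S, N) = 35*(-94 + S) = -3290 + 35*S)
34089/(22328 - 14471) + L(x, 141)/(-6278) = 34089/(22328 - 14471) + (-3290 + 35*(136/205))/(-6278) = 34089/7857 + (-3290 + 952/41)*(-1/6278) = 34089*(1/7857) - 133938/41*(-1/6278) = 11363/2619 + 66969/128699 = 1637798548/337062681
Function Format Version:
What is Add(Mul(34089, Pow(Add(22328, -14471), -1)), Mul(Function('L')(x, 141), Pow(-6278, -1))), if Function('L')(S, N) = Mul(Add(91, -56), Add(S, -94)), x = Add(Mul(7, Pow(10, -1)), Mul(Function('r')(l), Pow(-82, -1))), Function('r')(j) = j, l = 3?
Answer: Rational(1637798548, 337062681) ≈ 4.8590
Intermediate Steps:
x = Rational(136, 205) (x = Add(Mul(7, Pow(10, -1)), Mul(3, Pow(-82, -1))) = Add(Mul(7, Rational(1, 10)), Mul(3, Rational(-1, 82))) = Add(Rational(7, 10), Rational(-3, 82)) = Rational(136, 205) ≈ 0.66341)
Function('L')(S, N) = Add(-3290, Mul(35, S)) (Function('L')(S, N) = Mul(35, Add(-94, S)) = Add(-3290, Mul(35, S)))
Add(Mul(34089, Pow(Add(22328, -14471), -1)), Mul(Function('L')(x, 141), Pow(-6278, -1))) = Add(Mul(34089, Pow(Add(22328, -14471), -1)), Mul(Add(-3290, Mul(35, Rational(136, 205))), Pow(-6278, -1))) = Add(Mul(34089, Pow(7857, -1)), Mul(Add(-3290, Rational(952, 41)), Rational(-1, 6278))) = Add(Mul(34089, Rational(1, 7857)), Mul(Rational(-133938, 41), Rational(-1, 6278))) = Add(Rational(11363, 2619), Rational(66969, 128699)) = Rational(1637798548, 337062681)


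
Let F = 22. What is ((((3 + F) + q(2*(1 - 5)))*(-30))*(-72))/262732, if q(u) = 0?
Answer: 13500/65683 ≈ 0.20553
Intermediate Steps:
((((3 + F) + q(2*(1 - 5)))*(-30))*(-72))/262732 = ((((3 + 22) + 0)*(-30))*(-72))/262732 = (((25 + 0)*(-30))*(-72))*(1/262732) = ((25*(-30))*(-72))*(1/262732) = -750*(-72)*(1/262732) = 54000*(1/262732) = 13500/65683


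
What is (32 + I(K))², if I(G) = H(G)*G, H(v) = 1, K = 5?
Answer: 1369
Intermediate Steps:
I(G) = G (I(G) = 1*G = G)
(32 + I(K))² = (32 + 5)² = 37² = 1369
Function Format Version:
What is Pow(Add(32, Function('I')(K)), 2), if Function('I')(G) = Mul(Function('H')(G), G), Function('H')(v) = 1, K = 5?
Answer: 1369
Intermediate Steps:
Function('I')(G) = G (Function('I')(G) = Mul(1, G) = G)
Pow(Add(32, Function('I')(K)), 2) = Pow(Add(32, 5), 2) = Pow(37, 2) = 1369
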